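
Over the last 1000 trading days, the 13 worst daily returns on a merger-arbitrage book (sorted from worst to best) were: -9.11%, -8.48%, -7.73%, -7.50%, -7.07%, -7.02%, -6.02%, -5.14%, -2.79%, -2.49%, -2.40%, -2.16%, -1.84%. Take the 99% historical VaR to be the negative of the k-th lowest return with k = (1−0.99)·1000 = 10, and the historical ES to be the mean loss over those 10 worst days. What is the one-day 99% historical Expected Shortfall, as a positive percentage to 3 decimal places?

6.335%

The 10 worst returns sum to -63.35%.
ES = −(-63.35%) / 10 = 6.335%.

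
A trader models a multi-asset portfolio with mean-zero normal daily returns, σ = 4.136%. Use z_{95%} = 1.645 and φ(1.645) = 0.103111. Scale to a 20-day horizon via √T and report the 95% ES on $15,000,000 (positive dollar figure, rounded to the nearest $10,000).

σ_{20d} = 4.136% × √20 = 18.497%.
ES multiplier = φ(z)/(1−α) = 0.103111/0.05 = 2.062.
ES = 18.497% × 2.062 = 38.141%; on $15,000,000: $5,721,150.

$5,720,000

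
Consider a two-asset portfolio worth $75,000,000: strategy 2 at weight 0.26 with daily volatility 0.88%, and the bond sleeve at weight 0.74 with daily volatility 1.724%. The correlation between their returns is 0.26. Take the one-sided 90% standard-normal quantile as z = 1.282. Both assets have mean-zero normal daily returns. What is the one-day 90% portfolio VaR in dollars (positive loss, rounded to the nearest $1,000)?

σ_p² = 0.26²·0.88² + 0.74²·1.724² + 2·0.26·0.26·0.74·0.88·1.724 = 1.8317 (%²).
σ_p = √1.8317 = 1.353%.
VaR = 1.282 × 1.353% = 1.735%; on $75,000,000 that is $1,301,250.

$1,301,000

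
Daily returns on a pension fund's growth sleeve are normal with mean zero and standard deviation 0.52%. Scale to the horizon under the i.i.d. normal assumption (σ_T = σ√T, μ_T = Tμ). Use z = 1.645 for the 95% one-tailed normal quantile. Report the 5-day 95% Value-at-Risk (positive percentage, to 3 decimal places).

1.913%

σ_{5d} = 0.52% × √5 = 1.163%.
VaR = 1.645 × 1.163% = 1.913%.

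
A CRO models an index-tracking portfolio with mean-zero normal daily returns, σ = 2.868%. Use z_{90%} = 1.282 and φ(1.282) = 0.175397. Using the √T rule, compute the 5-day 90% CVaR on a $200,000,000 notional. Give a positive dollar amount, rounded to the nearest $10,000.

σ_{5d} = 2.868% × √5 = 6.413%.
ES multiplier = φ(z)/(1−α) = 0.175397/0.1 = 1.754.
ES = 6.413% × 1.754 = 11.248%; on $200,000,000: $22,496,000.

$22,500,000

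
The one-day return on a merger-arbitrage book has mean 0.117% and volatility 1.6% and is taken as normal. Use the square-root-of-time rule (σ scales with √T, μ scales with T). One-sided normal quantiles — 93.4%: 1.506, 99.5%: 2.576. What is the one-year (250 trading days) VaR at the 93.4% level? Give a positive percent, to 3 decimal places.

8.849%

σ_{250d} = 1.6% × √250 = 25.298%; μ_{250d} = 250 × 0.117% = 29.250%.
VaR = −(29.250%) + 1.506 × 25.298% = 8.849%.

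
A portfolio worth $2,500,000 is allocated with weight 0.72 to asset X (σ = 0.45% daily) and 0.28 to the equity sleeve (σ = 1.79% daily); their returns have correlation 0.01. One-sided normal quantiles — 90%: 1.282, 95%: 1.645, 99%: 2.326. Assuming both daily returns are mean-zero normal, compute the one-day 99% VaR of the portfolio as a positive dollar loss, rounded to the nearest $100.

$34,900

σ_p² = 0.72²·0.45² + 0.28²·1.79² + 2·0.01·0.72·0.28·0.45·1.79 = 0.3594 (%²).
σ_p = √0.3594 = 0.600%.
VaR = 2.326 × 0.600% = 1.396%; on $2,500,000 that is $34,900.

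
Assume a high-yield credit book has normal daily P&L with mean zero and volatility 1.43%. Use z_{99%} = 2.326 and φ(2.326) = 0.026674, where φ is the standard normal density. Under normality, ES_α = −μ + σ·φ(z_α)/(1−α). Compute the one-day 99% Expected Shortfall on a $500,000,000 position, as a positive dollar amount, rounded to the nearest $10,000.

Tail multiplier: φ(z)/(1−α) = 0.026674 / 0.01 = 2.667.
ES = 1.43% × 2.667 = 3.814%.
On $500,000,000: 0.03814 × $500,000,000 = $19,070,000.

$19,070,000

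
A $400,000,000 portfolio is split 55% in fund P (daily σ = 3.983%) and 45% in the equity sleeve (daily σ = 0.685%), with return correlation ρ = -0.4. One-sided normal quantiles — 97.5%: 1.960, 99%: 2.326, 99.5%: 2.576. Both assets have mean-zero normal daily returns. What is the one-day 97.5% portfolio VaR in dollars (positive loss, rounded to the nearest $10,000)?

$16,360,000

σ_p² = 0.55²·3.983² + 0.45²·0.685² + 2·-0.4·0.55·0.45·3.983·0.685 = 4.3538 (%²).
σ_p = √4.3538 = 2.087%.
VaR = 1.960 × 2.087% = 4.091%; on $400,000,000 that is $16,364,000.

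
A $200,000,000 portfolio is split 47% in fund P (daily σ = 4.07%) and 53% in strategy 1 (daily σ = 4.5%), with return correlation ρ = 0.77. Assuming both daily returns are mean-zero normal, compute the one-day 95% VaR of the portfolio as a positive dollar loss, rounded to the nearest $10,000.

$13,310,000

σ_p² = 0.47²·4.07² + 0.53²·4.5² + 2·0.77·0.47·0.53·4.07·4.5 = 16.3733 (%²).
σ_p = √16.3733 = 4.046%.
At 95%, z = 1.645.
VaR = 1.645 × 4.046% = 6.656%; on $200,000,000 that is $13,312,000.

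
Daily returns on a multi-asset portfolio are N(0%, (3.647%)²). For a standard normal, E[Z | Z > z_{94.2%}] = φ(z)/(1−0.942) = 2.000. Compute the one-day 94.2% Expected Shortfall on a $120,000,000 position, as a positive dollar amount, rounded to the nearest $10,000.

$8,750,000

ES = 3.647% × 2.000 = 7.294%.
On $120,000,000: 0.07294 × $120,000,000 = $8,752,800.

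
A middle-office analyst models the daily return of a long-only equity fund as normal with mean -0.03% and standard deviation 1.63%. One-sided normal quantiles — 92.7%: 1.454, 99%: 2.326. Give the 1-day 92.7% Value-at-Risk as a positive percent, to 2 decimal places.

VaR = −μ + z·σ = −(-0.03%) + 1.454 × 1.63% = 2.400%.

2.40%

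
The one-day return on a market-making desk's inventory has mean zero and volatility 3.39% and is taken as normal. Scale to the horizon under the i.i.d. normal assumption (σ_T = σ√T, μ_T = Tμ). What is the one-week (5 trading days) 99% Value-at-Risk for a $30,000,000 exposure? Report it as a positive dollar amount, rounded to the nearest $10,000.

$5,290,000

At 99%, z = 2.326.
σ_{5d} = 3.39% × √5 = 7.580%.
VaR = 2.326 × 7.580% = 17.631%.
On $30,000,000: 0.17631 × $30,000,000 = $5,289,300.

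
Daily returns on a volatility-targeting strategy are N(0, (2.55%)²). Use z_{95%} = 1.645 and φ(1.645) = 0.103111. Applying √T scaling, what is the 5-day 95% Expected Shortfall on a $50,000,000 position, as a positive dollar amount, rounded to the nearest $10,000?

σ_{5d} = 2.55% × √5 = 5.702%.
ES multiplier = φ(z)/(1−α) = 0.103111/0.05 = 2.062.
ES = 5.702% × 2.062 = 11.758%; on $50,000,000: $5,879,000.

$5,880,000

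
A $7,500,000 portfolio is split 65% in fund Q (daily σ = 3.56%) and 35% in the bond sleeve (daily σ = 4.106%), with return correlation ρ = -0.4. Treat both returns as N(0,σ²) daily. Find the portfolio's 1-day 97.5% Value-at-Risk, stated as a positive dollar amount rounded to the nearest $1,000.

σ_p² = 0.65²·3.56² + 0.35²·4.106² + 2·-0.4·0.65·0.35·3.56·4.106 = 4.7595 (%²).
σ_p = √4.7595 = 2.182%.
At 97.5%, z = 1.960.
VaR = 1.960 × 2.182% = 4.277%; on $7,500,000 that is $320,775.

$321,000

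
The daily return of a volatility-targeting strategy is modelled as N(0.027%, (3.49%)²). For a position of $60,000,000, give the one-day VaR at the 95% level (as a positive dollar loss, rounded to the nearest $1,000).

At 95% one-sided, z = 1.645.
VaR = −μ + z·σ = −(0.027%) + 1.645 × 3.49% = 5.714%.
On $60,000,000: 0.05714 × $60,000,000 = $3,428,400.

$3,428,000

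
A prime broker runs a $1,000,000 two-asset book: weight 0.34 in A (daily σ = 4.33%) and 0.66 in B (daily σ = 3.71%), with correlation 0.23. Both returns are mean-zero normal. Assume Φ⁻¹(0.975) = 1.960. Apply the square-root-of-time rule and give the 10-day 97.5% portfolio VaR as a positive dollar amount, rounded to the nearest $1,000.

σ_p = √(0.34²·4.33² + 0.66²·3.71² + 2·0.23·0.34·0.66·4.33·3.71) = 3.134%.
σ_{10d} = 3.134% × √10 = 9.911%.
VaR = 1.960 × 9.911% = 19.426%; on $1,000,000 that is $194,260.

$194,000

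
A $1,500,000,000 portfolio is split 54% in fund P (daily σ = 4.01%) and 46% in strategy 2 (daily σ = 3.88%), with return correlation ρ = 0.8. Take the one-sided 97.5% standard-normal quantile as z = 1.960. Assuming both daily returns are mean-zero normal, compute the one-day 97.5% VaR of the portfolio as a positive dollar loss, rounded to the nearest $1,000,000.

$110,000,000

σ_p² = 0.54²·4.01² + 0.46²·3.88² + 2·0.8·0.54·0.46·4.01·3.88 = 14.0582 (%²).
σ_p = √14.0582 = 3.749%.
VaR = 1.960 × 3.749% = 7.348%; on $1,500,000,000 that is $110,220,000.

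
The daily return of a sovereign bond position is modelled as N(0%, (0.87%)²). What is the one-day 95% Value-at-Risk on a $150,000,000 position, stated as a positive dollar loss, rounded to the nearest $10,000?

At 95% one-sided, z = 1.645.
VaR = z·σ = 1.645 × 0.87% = 1.431%.
On $150,000,000: 0.01431 × $150,000,000 = $2,146,500.

$2,150,000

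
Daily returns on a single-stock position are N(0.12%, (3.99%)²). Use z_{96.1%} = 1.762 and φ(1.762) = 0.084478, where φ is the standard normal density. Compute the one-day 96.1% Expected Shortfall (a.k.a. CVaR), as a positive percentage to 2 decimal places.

Tail multiplier: φ(z)/(1−α) = 0.084478 / 0.039 = 2.166.
ES = −(0.12%) + 3.99% × 2.166 = 8.522%.

8.52%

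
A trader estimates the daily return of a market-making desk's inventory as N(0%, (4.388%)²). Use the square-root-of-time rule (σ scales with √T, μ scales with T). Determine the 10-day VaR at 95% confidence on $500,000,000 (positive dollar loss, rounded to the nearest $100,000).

At 95%, z = 1.645.
σ_{10d} = 4.388% × √10 = 13.876%.
VaR = 1.645 × 13.876% = 22.826%.
On $500,000,000: 0.22826 × $500,000,000 = $114,130,000.

$114,100,000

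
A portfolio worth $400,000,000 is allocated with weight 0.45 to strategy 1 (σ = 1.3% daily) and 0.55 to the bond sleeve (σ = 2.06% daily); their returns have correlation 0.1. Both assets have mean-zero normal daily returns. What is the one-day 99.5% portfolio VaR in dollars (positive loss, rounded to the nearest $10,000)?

σ_p² = 0.45²·1.3² + 0.55²·2.06² + 2·0.1·0.45·0.55·1.3·2.06 = 1.7585 (%²).
σ_p = √1.7585 = 1.326%.
At 99.5%, z = 2.576.
VaR = 2.576 × 1.326% = 3.416%; on $400,000,000 that is $13,664,000.

$13,660,000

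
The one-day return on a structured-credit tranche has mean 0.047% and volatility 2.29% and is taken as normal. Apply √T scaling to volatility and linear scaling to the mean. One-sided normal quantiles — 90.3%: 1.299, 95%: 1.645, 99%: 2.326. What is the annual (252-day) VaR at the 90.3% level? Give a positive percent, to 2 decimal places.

35.38%

σ_{252d} = 2.29% × √252 = 36.353%; μ_{252d} = 252 × 0.047% = 11.844%.
VaR = −(11.844%) + 1.299 × 36.353% = 35.379%.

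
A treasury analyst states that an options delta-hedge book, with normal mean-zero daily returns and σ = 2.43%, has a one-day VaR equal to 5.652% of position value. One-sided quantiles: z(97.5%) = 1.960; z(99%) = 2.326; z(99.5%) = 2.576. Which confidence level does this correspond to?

Implied z = VaR/σ = 5.652 / 2.43 = 2.326.
This matches z(99%) = 2.326.

99%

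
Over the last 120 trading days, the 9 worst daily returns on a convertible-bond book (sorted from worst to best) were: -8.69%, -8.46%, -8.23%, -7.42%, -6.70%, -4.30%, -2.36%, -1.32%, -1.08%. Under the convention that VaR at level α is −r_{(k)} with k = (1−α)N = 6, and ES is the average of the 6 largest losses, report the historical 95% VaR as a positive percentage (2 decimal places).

k = 6; the 6th lowest return is -4.30%, so VaR = 4.30%.

4.30%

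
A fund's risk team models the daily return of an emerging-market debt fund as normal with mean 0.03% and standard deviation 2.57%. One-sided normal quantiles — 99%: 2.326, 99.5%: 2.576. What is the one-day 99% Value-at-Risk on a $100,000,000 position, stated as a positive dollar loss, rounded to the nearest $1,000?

VaR = −μ + z·σ = −(0.03%) + 2.326 × 2.57% = 5.948%.
On $100,000,000: 0.05948 × $100,000,000 = $5,948,000.

$5,948,000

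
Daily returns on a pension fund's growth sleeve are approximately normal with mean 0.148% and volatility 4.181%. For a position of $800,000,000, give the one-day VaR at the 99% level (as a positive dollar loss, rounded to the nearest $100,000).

At 99% one-sided, z = 2.326.
VaR = −μ + z·σ = −(0.148%) + 2.326 × 4.181% = 9.577%.
On $800,000,000: 0.09577 × $800,000,000 = $76,616,000.

$76,600,000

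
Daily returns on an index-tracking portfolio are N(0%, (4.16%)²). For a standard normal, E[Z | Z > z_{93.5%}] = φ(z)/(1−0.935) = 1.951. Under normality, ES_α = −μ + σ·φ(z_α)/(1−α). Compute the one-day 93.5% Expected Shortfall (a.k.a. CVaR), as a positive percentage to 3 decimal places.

ES = 4.16% × 1.951 = 8.116%.

8.116%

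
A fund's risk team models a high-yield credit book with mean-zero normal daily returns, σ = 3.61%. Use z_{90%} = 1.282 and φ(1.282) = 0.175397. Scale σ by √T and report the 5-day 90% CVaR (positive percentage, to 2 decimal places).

σ_{5d} = 3.61% × √5 = 8.072%.
ES multiplier = φ(z)/(1−α) = 0.175397/0.1 = 1.754.
ES = 8.072% × 1.754 = 14.158%.

14.16%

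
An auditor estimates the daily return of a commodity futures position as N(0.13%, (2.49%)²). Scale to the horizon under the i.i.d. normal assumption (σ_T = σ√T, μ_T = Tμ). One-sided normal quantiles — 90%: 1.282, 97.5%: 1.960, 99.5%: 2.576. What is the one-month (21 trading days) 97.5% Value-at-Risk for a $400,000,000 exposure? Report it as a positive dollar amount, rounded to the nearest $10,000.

σ_{21d} = 2.49% × √21 = 11.411%; μ_{21d} = 21 × 0.13% = 2.730%.
VaR = −(2.730%) + 1.960 × 11.411% = 19.636%.
On $400,000,000: 0.19636 × $400,000,000 = $78,544,000.

$78,540,000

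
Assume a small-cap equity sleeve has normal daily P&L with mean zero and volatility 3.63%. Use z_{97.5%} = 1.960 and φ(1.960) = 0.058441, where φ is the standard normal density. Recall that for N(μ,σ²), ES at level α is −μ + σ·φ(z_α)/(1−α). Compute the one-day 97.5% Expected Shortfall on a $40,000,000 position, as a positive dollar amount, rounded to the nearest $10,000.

Tail multiplier: φ(z)/(1−α) = 0.058441 / 0.025 = 2.338.
ES = 3.63% × 2.338 = 8.487%.
On $40,000,000: 0.08487 × $40,000,000 = $3,394,800.

$3,390,000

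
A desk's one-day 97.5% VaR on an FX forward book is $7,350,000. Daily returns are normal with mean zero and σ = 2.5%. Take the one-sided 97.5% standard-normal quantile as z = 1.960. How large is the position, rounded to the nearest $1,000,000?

$150,000,000

VaR as a fraction of value: z·σ = 1.960 × 2.5% = 4.9%.
Position = $7,350,000 / 0.049 = $150,000,000.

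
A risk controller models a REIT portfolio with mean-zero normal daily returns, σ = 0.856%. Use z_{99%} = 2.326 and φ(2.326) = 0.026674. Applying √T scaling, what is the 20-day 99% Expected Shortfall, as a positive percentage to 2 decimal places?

10.21%

σ_{20d} = 0.856% × √20 = 3.828%.
ES multiplier = φ(z)/(1−α) = 0.026674/0.01 = 2.667.
ES = 3.828% × 2.667 = 10.209%.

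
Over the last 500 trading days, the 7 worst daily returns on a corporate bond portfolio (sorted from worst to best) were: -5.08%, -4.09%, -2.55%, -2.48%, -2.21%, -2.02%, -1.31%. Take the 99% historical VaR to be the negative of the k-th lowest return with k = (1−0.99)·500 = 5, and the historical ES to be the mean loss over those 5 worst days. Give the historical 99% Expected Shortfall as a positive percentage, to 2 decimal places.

The 5 worst returns sum to -16.41%.
ES = −(-16.41%) / 5 = 3.282% ≈ 3.28%.

3.28%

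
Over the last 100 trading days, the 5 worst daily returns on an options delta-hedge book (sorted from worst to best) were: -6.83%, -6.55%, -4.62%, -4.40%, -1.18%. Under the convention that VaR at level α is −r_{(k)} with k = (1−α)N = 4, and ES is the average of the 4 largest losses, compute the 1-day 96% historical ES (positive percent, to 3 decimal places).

5.600%

The 4 worst returns sum to -22.40%.
ES = −(-22.40%) / 4 = 5.6% ≈ 5.600%.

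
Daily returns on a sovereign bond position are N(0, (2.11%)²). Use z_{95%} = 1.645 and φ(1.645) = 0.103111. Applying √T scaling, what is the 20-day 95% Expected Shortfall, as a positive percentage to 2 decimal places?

σ_{20d} = 2.11% × √20 = 9.436%.
ES multiplier = φ(z)/(1−α) = 0.103111/0.05 = 2.062.
ES = 9.436% × 2.062 = 19.457%.

19.46%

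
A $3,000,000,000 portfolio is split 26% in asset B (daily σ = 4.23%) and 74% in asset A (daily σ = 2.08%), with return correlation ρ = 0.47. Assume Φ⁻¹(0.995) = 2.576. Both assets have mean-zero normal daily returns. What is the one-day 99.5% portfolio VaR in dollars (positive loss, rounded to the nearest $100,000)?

σ_p² = 0.26²·4.23² + 0.74²·2.08² + 2·0.47·0.26·0.74·4.23·2.08 = 5.1699 (%²).
σ_p = √5.1699 = 2.274%.
VaR = 2.576 × 2.274% = 5.858%; on $3,000,000,000 that is $175,740,000.

$175,700,000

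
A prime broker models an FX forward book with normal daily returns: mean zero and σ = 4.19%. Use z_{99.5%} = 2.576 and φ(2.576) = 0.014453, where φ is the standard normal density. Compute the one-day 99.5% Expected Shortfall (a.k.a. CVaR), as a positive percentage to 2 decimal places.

12.11%

Tail multiplier: φ(z)/(1−α) = 0.014453 / 0.005 = 2.891.
ES = 4.19% × 2.891 = 12.113%.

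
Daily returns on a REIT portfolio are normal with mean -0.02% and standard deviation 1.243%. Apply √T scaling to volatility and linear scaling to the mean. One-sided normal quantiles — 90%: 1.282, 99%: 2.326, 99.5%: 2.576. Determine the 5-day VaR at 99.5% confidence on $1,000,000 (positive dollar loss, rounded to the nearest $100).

$72,600

σ_{5d} = 1.243% × √5 = 2.779%; μ_{5d} = 5 × -0.02% = -0.100%.
VaR = −(-0.100%) + 2.576 × 2.779% = 7.259%.
On $1,000,000: 0.07259 × $1,000,000 = $72,590.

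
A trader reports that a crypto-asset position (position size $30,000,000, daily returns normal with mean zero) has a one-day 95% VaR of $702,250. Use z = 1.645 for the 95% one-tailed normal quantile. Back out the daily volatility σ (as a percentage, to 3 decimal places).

1.423%

VaR as a fraction: $702,250 / $30,000,000 = 2.341%.
σ = VaR / z = 2.341% / 1.645 = 1.423%.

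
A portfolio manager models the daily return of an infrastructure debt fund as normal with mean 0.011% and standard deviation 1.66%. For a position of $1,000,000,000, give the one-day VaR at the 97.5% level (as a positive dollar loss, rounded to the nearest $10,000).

At 97.5% one-sided, z = 1.960.
VaR = −μ + z·σ = −(0.011%) + 1.960 × 1.66% = 3.243%.
On $1,000,000,000: 0.03243 × $1,000,000,000 = $32,430,000.

$32,430,000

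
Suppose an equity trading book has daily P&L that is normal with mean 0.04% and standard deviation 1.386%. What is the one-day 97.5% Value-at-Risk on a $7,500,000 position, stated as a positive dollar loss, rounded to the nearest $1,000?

$201,000

At 97.5% one-sided, z = 1.960.
VaR = −μ + z·σ = −(0.04%) + 1.960 × 1.386% = 2.677%.
On $7,500,000: 0.02677 × $7,500,000 = $200,775.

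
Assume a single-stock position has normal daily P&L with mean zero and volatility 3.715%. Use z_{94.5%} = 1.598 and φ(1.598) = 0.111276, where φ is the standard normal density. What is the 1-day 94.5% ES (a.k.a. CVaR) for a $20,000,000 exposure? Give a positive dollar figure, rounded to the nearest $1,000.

Tail multiplier: φ(z)/(1−α) = 0.111276 / 0.055 = 2.023.
ES = 3.715% × 2.023 = 7.515%.
On $20,000,000: 0.07515 × $20,000,000 = $1,503,000.

$1,503,000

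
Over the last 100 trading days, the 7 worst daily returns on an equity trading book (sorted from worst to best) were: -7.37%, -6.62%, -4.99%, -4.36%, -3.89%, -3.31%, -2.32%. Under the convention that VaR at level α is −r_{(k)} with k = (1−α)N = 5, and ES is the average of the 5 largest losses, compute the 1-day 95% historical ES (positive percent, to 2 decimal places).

5.45%

The 5 worst returns sum to -27.23%.
ES = −(-27.23%) / 5 = 5.446% ≈ 5.45%.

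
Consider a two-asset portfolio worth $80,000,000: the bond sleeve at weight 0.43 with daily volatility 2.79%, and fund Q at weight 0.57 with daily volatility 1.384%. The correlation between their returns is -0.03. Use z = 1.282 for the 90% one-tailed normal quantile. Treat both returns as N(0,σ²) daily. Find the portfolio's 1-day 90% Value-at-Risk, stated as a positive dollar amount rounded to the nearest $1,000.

σ_p² = 0.43²·2.79² + 0.57²·1.384² + 2·-0.03·0.43·0.57·2.79·1.384 = 2.0048 (%²).
σ_p = √2.0048 = 1.416%.
VaR = 1.282 × 1.416% = 1.815%; on $80,000,000 that is $1,452,000.

$1,452,000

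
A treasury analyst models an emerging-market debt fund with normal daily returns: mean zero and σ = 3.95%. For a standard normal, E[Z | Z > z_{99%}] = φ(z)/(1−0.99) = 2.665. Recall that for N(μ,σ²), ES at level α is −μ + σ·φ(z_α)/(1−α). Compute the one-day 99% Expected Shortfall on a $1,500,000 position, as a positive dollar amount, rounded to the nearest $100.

ES = 3.95% × 2.665 = 10.527%.
On $1,500,000: 0.10527 × $1,500,000 = $157,905.

$157,900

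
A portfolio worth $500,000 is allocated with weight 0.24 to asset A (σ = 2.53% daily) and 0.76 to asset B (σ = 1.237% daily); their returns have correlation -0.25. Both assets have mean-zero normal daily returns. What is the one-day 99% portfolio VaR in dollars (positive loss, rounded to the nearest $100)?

σ_p² = 0.24²·2.53² + 0.76²·1.237² + 2·-0.25·0.24·0.76·2.53·1.237 = 0.9671 (%²).
σ_p = √0.9671 = 0.983%.
At 99%, z = 2.326.
VaR = 2.326 × 0.983% = 2.286%; on $500,000 that is $11,430.

$11,400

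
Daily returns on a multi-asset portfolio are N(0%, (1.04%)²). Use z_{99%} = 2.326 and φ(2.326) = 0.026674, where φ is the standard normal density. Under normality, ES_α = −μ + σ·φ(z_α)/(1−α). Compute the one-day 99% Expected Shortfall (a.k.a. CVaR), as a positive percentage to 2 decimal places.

2.77%

Tail multiplier: φ(z)/(1−α) = 0.026674 / 0.01 = 2.667.
ES = 1.04% × 2.667 = 2.774%.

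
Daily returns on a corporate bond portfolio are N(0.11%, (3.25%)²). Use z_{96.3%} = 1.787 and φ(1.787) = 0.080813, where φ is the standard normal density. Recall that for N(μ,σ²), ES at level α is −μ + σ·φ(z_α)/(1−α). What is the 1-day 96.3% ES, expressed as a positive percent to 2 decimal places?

6.99%

Tail multiplier: φ(z)/(1−α) = 0.080813 / 0.037 = 2.184.
ES = −(0.11%) + 3.25% × 2.184 = 6.988%.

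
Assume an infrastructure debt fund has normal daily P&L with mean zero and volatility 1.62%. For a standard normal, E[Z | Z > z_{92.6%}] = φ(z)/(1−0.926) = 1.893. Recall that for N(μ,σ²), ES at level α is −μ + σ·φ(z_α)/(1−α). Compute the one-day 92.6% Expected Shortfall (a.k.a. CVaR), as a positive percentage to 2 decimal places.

3.07%

ES = 1.62% × 1.893 = 3.067%.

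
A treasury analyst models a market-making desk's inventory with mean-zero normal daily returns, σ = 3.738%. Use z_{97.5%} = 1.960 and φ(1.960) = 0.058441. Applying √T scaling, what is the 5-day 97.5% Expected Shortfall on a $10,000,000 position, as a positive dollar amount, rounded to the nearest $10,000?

σ_{5d} = 3.738% × √5 = 8.358%.
ES multiplier = φ(z)/(1−α) = 0.058441/0.025 = 2.338.
ES = 8.358% × 2.338 = 19.541%; on $10,000,000: $1,954,100.

$1,950,000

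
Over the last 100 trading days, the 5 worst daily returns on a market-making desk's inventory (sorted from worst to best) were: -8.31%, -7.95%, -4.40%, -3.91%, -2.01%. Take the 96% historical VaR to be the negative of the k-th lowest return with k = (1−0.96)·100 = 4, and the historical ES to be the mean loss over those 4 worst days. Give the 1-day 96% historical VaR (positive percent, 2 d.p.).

k = 4; the 4th lowest return is -3.91%, so VaR = 3.91%.

3.91%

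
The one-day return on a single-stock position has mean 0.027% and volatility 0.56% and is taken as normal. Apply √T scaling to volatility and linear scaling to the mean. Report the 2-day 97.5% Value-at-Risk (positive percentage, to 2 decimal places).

1.50%

At 97.5%, z = 1.960.
σ_{2d} = 0.56% × √2 = 0.792%; μ_{2d} = 2 × 0.027% = 0.054%.
VaR = −(0.054%) + 1.960 × 0.792% = 1.498%.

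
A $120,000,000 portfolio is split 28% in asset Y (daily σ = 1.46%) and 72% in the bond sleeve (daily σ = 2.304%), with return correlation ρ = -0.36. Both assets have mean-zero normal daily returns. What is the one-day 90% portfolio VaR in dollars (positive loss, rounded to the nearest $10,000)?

σ_p² = 0.28²·1.46² + 0.72²·2.304² + 2·-0.36·0.28·0.72·1.46·2.304 = 2.4307 (%²).
σ_p = √2.4307 = 1.559%.
At 90%, z = 1.282.
VaR = 1.282 × 1.559% = 1.999%; on $120,000,000 that is $2,398,800.

$2,400,000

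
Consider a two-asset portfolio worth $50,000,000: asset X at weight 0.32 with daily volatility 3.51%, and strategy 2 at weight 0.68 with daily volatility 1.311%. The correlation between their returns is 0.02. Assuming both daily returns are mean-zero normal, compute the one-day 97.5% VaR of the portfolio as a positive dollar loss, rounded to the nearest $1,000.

$1,419,000

σ_p² = 0.32²·3.51² + 0.68²·1.311² + 2·0.02·0.32·0.68·3.51·1.311 = 2.0964 (%²).
σ_p = √2.0964 = 1.448%.
At 97.5%, z = 1.960.
VaR = 1.960 × 1.448% = 2.838%; on $50,000,000 that is $1,419,000.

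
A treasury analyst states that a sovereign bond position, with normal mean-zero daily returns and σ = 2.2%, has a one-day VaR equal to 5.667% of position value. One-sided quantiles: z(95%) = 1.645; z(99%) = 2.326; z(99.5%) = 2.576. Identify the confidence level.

Implied z = VaR/σ = 5.667 / 2.2 = 2.576.
This matches z(99.5%) = 2.576.

99.5%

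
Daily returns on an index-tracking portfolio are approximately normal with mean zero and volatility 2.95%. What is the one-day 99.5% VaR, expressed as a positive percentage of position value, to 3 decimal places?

7.599%

At 99.5% one-sided, z = 2.576.
VaR = z·σ = 2.576 × 2.95% = 7.599%.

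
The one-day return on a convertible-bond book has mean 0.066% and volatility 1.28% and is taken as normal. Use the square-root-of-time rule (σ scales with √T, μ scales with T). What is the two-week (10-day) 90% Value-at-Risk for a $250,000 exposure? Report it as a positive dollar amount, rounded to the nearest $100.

$11,300

At 90%, z = 1.282.
σ_{10d} = 1.28% × √10 = 4.048%; μ_{10d} = 10 × 0.066% = 0.660%.
VaR = −(0.660%) + 1.282 × 4.048% = 4.530%.
On $250,000: 0.04530 × $250,000 = $11,325.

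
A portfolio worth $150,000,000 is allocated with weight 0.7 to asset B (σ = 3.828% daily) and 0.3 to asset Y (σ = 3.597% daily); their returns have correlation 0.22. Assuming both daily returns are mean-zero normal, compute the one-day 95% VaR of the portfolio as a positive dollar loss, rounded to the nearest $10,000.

σ_p² = 0.7²·3.828² + 0.3²·3.597² + 2·0.22·0.7·0.3·3.828·3.597 = 9.6170 (%²).
σ_p = √9.6170 = 3.101%.
At 95%, z = 1.645.
VaR = 1.645 × 3.101% = 5.101%; on $150,000,000 that is $7,651,500.

$7,650,000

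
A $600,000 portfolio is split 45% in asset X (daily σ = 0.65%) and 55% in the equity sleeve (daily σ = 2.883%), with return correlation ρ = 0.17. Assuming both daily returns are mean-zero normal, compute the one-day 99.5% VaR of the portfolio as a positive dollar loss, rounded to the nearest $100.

$25,700

σ_p² = 0.45²·0.65² + 0.55²·2.883² + 2·0.17·0.45·0.55·0.65·2.883 = 2.7575 (%²).
σ_p = √2.7575 = 1.661%.
At 99.5%, z = 2.576.
VaR = 2.576 × 1.661% = 4.279%; on $600,000 that is $25,674.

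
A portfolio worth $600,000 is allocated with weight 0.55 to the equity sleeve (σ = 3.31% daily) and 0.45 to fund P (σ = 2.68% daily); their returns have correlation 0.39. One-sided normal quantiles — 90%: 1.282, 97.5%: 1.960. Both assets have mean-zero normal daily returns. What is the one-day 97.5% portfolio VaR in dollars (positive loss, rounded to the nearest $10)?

$29,940

σ_p² = 0.55²·3.31² + 0.45²·2.68² + 2·0.39·0.55·0.45·3.31·2.68 = 6.4812 (%²).
σ_p = √6.4812 = 2.546%.
VaR = 1.960 × 2.546% = 4.990%; on $600,000 that is $29,940.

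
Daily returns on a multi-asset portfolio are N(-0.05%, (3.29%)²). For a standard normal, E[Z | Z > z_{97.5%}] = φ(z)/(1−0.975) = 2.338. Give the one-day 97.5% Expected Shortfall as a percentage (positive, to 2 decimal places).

ES = −(-0.05%) + 3.29% × 2.338 = 7.742%.

7.74%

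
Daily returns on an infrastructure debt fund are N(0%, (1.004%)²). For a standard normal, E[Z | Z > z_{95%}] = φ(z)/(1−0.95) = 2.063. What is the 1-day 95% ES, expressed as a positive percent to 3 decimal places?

ES = 1.004% × 2.063 = 2.071%.

2.071%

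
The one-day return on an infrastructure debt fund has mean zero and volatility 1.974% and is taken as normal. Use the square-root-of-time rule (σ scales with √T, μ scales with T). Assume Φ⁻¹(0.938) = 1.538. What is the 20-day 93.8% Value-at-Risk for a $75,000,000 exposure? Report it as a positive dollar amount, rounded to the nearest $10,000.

$10,180,000

σ_{20d} = 1.974% × √20 = 8.828%.
VaR = 1.538 × 8.828% = 13.577%.
On $75,000,000: 0.13577 × $75,000,000 = $10,182,750.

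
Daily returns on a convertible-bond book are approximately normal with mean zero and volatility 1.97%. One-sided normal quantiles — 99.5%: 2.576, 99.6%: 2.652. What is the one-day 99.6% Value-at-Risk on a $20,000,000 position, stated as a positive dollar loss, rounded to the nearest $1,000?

VaR = z·σ = 2.652 × 1.97% = 5.224%.
On $20,000,000: 0.05224 × $20,000,000 = $1,044,800.

$1,045,000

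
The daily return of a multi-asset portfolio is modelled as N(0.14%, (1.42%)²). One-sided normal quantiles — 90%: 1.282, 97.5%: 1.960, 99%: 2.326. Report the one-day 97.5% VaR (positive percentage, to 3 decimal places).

VaR = −μ + z·σ = −(0.14%) + 1.960 × 1.42% = 2.643%.

2.643%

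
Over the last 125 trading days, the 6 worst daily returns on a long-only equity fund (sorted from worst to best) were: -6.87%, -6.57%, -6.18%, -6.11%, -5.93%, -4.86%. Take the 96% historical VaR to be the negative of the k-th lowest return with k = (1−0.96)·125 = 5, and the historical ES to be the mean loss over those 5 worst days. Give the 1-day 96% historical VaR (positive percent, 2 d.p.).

k = 5; the 5th lowest return is -5.93%, so VaR = 5.93%.

5.93%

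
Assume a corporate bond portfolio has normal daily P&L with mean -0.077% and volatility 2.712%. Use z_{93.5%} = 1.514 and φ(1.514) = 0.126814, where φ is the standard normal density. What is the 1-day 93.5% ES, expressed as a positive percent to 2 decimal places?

5.37%

Tail multiplier: φ(z)/(1−α) = 0.126814 / 0.065 = 1.951.
ES = −(-0.077%) + 2.712% × 1.951 = 5.368%.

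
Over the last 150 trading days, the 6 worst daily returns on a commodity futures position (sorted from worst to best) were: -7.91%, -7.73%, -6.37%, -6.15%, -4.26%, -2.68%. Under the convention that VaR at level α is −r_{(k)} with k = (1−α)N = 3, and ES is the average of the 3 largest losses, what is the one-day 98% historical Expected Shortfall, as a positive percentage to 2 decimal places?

The 3 worst returns sum to -22.01%.
ES = −(-22.01%) / 3 = 7.3366…% ≈ 7.34%.

7.34%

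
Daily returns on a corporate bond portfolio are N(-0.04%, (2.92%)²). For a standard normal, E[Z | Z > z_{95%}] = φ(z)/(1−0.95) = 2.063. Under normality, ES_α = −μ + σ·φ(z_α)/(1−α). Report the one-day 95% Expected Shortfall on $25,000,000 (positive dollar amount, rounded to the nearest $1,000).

$1,516,000

ES = −(-0.04%) + 2.92% × 2.063 = 6.064%.
On $25,000,000: 0.06064 × $25,000,000 = $1,516,000.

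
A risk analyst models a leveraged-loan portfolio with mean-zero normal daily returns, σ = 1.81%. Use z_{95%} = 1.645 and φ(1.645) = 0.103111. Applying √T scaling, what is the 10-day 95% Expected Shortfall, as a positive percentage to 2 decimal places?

11.80%

σ_{10d} = 1.81% × √10 = 5.724%.
ES multiplier = φ(z)/(1−α) = 0.103111/0.05 = 2.062.
ES = 5.724% × 2.062 = 11.803%.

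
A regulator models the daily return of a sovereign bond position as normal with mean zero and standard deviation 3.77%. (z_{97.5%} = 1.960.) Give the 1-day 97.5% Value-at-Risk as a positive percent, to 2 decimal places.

VaR = z·σ = 1.960 × 3.77% = 7.389%.

7.39%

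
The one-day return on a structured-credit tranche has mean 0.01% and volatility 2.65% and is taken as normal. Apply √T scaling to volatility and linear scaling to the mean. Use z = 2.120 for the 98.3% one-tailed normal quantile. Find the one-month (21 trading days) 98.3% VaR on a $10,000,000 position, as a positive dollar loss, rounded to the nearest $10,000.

σ_{21d} = 2.65% × √21 = 12.144%; μ_{21d} = 21 × 0.01% = 0.210%.
VaR = −(0.210%) + 2.120 × 12.144% = 25.535%.
On $10,000,000: 0.25535 × $10,000,000 = $2,553,500.

$2,550,000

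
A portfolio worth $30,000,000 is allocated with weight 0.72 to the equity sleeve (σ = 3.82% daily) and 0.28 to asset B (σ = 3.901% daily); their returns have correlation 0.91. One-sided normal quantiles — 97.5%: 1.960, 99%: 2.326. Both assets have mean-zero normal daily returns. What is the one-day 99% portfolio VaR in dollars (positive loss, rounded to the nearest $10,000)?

σ_p² = 0.72²·3.82² + 0.28²·3.901² + 2·0.91·0.72·0.28·3.82·3.901 = 14.2254 (%²).
σ_p = √14.2254 = 3.772%.
VaR = 2.326 × 3.772% = 8.774%; on $30,000,000 that is $2,632,200.

$2,630,000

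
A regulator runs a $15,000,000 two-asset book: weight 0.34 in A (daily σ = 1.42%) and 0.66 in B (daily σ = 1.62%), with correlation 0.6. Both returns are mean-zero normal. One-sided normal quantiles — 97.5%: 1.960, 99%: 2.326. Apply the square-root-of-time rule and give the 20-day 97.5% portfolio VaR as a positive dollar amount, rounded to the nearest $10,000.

$1,860,000

σ_p = √(0.34²·1.42² + 0.66²·1.62² + 2·0.6·0.34·0.66·1.42·1.62) = 1.413%.
σ_{20d} = 1.413% × √20 = 6.319%.
VaR = 1.960 × 6.319% = 12.385%; on $15,000,000 that is $1,857,750.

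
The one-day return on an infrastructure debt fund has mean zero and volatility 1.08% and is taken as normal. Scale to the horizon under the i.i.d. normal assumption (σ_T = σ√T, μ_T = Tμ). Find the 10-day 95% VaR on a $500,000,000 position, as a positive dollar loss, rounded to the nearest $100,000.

$28,100,000

At 95%, z = 1.645.
σ_{10d} = 1.08% × √10 = 3.415%.
VaR = 1.645 × 3.415% = 5.618%.
On $500,000,000: 0.05618 × $500,000,000 = $28,090,000.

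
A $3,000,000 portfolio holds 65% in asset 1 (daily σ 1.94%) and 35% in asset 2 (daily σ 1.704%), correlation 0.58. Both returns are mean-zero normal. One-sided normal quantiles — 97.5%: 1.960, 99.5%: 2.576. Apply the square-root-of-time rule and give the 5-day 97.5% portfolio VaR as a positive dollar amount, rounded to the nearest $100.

σ_p = √(0.65²·1.94² + 0.35²·1.704² + 2·0.58·0.65·0.35·1.94·1.704) = 1.679%.
σ_{5d} = 1.679% × √5 = 3.754%.
VaR = 1.960 × 3.754% = 7.358%; on $3,000,000 that is $220,740.

$220,700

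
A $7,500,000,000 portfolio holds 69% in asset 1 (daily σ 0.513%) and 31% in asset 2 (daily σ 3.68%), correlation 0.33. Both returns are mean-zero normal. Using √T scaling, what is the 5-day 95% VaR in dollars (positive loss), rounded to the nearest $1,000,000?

$359,000,000

σ_p = √(0.69²·0.513² + 0.31²·3.68² + 2·0.33·0.69·0.31·0.513·3.68) = 1.301%.
σ_{5d} = 1.301% × √5 = 2.909%.
z(95%) = 1.645.
VaR = 1.645 × 2.909% = 4.785%; on $7,500,000,000 that is $358,875,000.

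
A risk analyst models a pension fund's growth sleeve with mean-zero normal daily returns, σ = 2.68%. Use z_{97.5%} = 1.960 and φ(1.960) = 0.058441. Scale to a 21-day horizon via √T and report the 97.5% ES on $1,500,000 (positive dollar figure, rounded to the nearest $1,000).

$431,000

σ_{21d} = 2.68% × √21 = 12.281%.
ES multiplier = φ(z)/(1−α) = 0.058441/0.025 = 2.338.
ES = 12.281% × 2.338 = 28.713%; on $1,500,000: $430,695.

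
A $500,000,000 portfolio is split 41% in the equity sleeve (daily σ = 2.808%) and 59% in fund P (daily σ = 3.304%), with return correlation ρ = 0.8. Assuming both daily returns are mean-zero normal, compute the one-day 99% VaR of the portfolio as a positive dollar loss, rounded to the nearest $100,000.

$34,300,000

σ_p² = 0.41²·2.808² + 0.59²·3.304² + 2·0.8·0.41·0.59·2.808·3.304 = 8.7163 (%²).
σ_p = √8.7163 = 2.952%.
At 99%, z = 2.326.
VaR = 2.326 × 2.952% = 6.866%; on $500,000,000 that is $34,330,000.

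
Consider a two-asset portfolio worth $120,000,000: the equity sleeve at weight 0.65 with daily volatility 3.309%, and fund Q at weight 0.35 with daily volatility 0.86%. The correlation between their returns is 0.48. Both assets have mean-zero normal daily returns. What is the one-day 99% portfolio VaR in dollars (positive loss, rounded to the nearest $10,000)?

$6,450,000

σ_p² = 0.65²·3.309² + 0.35²·0.86² + 2·0.48·0.65·0.35·3.309·0.86 = 5.3383 (%²).
σ_p = √5.3383 = 2.310%.
At 99%, z = 2.326.
VaR = 2.326 × 2.310% = 5.373%; on $120,000,000 that is $6,447,600.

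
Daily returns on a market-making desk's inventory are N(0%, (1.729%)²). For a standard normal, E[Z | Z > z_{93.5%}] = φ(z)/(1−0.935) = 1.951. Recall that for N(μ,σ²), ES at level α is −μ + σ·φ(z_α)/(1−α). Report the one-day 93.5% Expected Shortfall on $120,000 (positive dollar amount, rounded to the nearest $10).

ES = 1.729% × 1.951 = 3.373%.
On $120,000: 0.03373 × $120,000 = $4,048.

$4,050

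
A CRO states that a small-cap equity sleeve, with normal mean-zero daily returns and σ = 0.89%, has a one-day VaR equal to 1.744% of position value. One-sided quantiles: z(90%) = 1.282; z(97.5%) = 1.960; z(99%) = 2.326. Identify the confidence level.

Implied z = VaR/σ = 1.744 / 0.89 = 1.960.
This matches z(97.5%) = 1.960.

97.5%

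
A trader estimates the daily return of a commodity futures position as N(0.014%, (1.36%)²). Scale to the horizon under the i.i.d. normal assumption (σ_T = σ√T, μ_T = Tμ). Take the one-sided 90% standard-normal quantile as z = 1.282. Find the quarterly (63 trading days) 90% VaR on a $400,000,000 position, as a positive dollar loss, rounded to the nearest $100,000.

$51,800,000

σ_{63d} = 1.36% × √63 = 10.795%; μ_{63d} = 63 × 0.014% = 0.882%.
VaR = −(0.882%) + 1.282 × 10.795% = 12.957%.
On $400,000,000: 0.12957 × $400,000,000 = $51,828,000.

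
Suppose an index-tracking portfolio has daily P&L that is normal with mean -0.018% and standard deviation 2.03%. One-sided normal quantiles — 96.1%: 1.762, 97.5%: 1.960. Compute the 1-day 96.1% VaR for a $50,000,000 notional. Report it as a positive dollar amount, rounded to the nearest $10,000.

VaR = −μ + z·σ = −(-0.018%) + 1.762 × 2.03% = 3.595%.
On $50,000,000: 0.03595 × $50,000,000 = $1,797,500.

$1,800,000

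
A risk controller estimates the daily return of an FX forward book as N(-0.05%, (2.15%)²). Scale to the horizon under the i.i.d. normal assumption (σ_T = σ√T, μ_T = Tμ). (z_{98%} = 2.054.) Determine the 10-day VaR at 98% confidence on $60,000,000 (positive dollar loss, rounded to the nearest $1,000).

σ_{10d} = 2.15% × √10 = 6.799%; μ_{10d} = 10 × -0.05% = -0.500%.
VaR = −(-0.500%) + 2.054 × 6.799% = 14.465%.
On $60,000,000: 0.14465 × $60,000,000 = $8,679,000.

$8,679,000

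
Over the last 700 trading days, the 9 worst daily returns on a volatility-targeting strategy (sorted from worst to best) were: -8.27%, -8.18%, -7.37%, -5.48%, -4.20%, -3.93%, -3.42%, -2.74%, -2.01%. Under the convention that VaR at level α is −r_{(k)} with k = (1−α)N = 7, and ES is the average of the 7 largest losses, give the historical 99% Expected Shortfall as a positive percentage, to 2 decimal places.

5.84%

The 7 worst returns sum to -40.85%.
ES = −(-40.85%) / 7 = 5.8357…% ≈ 5.84%.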